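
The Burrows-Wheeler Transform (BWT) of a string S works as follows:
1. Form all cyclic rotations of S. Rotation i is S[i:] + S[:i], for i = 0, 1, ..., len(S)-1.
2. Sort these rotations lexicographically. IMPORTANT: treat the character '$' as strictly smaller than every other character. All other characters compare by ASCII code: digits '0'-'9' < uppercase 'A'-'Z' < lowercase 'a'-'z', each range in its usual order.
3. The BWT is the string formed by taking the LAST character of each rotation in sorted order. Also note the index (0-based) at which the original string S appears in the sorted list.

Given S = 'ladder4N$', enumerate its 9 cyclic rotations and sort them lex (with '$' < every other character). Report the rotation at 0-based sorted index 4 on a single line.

Answer: dder4N$la

Derivation:
All 9 rotations (rotation i = S[i:]+S[:i]):
  rot[0] = ladder4N$
  rot[1] = adder4N$l
  rot[2] = dder4N$la
  rot[3] = der4N$lad
  rot[4] = er4N$ladd
  rot[5] = r4N$ladde
  rot[6] = 4N$ladder
  rot[7] = N$ladder4
  rot[8] = $ladder4N
Sorted (with $ < everything):
  sorted[0] = $ladder4N
  sorted[1] = 4N$ladder
  sorted[2] = N$ladder4
  sorted[3] = adder4N$l
  sorted[4] = dder4N$la
  sorted[5] = der4N$lad
  sorted[6] = er4N$ladd
  sorted[7] = ladder4N$
  sorted[8] = r4N$ladde
sorted[4] = dder4N$la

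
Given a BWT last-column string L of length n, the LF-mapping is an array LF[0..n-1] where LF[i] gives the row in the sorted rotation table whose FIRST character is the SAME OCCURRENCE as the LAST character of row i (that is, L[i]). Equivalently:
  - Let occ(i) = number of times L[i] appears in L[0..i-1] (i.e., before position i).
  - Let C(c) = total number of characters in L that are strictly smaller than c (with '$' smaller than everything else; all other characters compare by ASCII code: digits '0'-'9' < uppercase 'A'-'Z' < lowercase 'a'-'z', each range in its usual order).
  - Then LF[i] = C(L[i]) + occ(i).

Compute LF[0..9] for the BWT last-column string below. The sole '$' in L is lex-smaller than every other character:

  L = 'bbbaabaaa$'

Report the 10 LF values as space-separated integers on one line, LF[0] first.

Char counts: '$':1, 'a':5, 'b':4
C (first-col start): C('$')=0, C('a')=1, C('b')=6
L[0]='b': occ=0, LF[0]=C('b')+0=6+0=6
L[1]='b': occ=1, LF[1]=C('b')+1=6+1=7
L[2]='b': occ=2, LF[2]=C('b')+2=6+2=8
L[3]='a': occ=0, LF[3]=C('a')+0=1+0=1
L[4]='a': occ=1, LF[4]=C('a')+1=1+1=2
L[5]='b': occ=3, LF[5]=C('b')+3=6+3=9
L[6]='a': occ=2, LF[6]=C('a')+2=1+2=3
L[7]='a': occ=3, LF[7]=C('a')+3=1+3=4
L[8]='a': occ=4, LF[8]=C('a')+4=1+4=5
L[9]='$': occ=0, LF[9]=C('$')+0=0+0=0

Answer: 6 7 8 1 2 9 3 4 5 0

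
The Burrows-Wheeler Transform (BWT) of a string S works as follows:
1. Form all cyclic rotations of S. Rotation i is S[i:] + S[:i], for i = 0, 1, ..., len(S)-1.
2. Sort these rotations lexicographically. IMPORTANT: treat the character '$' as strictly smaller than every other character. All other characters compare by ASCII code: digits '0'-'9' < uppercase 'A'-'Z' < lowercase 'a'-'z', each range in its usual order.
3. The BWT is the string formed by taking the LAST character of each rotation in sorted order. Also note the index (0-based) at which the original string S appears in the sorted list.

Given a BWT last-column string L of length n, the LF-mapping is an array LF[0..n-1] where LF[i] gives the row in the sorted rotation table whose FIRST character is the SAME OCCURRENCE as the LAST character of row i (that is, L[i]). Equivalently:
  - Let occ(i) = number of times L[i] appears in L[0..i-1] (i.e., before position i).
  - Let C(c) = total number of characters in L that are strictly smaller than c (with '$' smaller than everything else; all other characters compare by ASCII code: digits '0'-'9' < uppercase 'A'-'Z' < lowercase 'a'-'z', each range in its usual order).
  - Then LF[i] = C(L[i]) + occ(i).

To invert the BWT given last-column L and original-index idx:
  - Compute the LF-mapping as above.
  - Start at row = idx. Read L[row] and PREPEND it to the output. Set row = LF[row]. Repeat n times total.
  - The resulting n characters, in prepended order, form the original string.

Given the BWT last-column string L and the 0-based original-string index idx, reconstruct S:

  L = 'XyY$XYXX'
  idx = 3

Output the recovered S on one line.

LF mapping: 1 7 5 0 2 6 3 4
Walk LF starting at row 3, prepending L[row]:
  step 1: row=3, L[3]='$', prepend. Next row=LF[3]=0
  step 2: row=0, L[0]='X', prepend. Next row=LF[0]=1
  step 3: row=1, L[1]='y', prepend. Next row=LF[1]=7
  step 4: row=7, L[7]='X', prepend. Next row=LF[7]=4
  step 5: row=4, L[4]='X', prepend. Next row=LF[4]=2
  step 6: row=2, L[2]='Y', prepend. Next row=LF[2]=5
  step 7: row=5, L[5]='Y', prepend. Next row=LF[5]=6
  step 8: row=6, L[6]='X', prepend. Next row=LF[6]=3
Reversed output: XYYXXyX$

Answer: XYYXXyX$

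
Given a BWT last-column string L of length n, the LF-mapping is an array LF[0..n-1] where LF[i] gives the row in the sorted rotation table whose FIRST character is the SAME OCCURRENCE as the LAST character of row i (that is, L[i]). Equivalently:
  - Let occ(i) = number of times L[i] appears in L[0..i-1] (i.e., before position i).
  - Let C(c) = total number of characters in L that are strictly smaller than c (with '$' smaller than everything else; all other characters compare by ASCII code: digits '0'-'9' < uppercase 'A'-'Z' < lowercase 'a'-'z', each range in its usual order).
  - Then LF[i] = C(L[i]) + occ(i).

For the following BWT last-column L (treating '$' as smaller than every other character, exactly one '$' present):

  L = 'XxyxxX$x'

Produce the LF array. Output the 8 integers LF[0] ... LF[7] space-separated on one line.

Char counts: '$':1, 'X':2, 'x':4, 'y':1
C (first-col start): C('$')=0, C('X')=1, C('x')=3, C('y')=7
L[0]='X': occ=0, LF[0]=C('X')+0=1+0=1
L[1]='x': occ=0, LF[1]=C('x')+0=3+0=3
L[2]='y': occ=0, LF[2]=C('y')+0=7+0=7
L[3]='x': occ=1, LF[3]=C('x')+1=3+1=4
L[4]='x': occ=2, LF[4]=C('x')+2=3+2=5
L[5]='X': occ=1, LF[5]=C('X')+1=1+1=2
L[6]='$': occ=0, LF[6]=C('$')+0=0+0=0
L[7]='x': occ=3, LF[7]=C('x')+3=3+3=6

Answer: 1 3 7 4 5 2 0 6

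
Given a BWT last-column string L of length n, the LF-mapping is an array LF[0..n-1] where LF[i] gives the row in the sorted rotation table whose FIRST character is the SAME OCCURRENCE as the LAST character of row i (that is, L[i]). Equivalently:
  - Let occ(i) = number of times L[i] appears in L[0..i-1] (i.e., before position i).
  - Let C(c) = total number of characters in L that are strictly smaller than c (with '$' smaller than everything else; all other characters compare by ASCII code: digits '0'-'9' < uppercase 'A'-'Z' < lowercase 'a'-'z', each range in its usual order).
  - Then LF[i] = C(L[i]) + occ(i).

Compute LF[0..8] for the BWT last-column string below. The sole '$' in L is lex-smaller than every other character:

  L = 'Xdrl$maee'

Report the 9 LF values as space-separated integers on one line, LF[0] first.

Answer: 1 3 8 6 0 7 2 4 5

Derivation:
Char counts: '$':1, 'X':1, 'a':1, 'd':1, 'e':2, 'l':1, 'm':1, 'r':1
C (first-col start): C('$')=0, C('X')=1, C('a')=2, C('d')=3, C('e')=4, C('l')=6, C('m')=7, C('r')=8
L[0]='X': occ=0, LF[0]=C('X')+0=1+0=1
L[1]='d': occ=0, LF[1]=C('d')+0=3+0=3
L[2]='r': occ=0, LF[2]=C('r')+0=8+0=8
L[3]='l': occ=0, LF[3]=C('l')+0=6+0=6
L[4]='$': occ=0, LF[4]=C('$')+0=0+0=0
L[5]='m': occ=0, LF[5]=C('m')+0=7+0=7
L[6]='a': occ=0, LF[6]=C('a')+0=2+0=2
L[7]='e': occ=0, LF[7]=C('e')+0=4+0=4
L[8]='e': occ=1, LF[8]=C('e')+1=4+1=5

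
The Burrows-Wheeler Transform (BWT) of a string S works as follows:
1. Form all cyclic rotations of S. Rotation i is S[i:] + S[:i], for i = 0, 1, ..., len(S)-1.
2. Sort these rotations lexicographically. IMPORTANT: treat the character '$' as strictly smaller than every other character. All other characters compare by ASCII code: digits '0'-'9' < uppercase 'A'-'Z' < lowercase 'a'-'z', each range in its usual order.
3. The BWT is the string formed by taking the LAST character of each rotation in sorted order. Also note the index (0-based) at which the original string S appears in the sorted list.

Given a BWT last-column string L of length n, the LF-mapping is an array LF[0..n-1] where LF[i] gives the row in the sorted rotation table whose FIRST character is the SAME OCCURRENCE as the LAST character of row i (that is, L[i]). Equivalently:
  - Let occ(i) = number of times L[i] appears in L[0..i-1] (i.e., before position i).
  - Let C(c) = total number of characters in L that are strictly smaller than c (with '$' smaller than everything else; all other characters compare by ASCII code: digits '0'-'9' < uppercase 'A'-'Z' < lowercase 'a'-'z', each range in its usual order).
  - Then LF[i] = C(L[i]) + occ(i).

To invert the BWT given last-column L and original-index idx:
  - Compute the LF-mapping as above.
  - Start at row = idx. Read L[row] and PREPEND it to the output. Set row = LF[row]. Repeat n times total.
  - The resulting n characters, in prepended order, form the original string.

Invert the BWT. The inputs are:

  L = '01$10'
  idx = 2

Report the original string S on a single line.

Answer: 0110$

Derivation:
LF mapping: 1 3 0 4 2
Walk LF starting at row 2, prepending L[row]:
  step 1: row=2, L[2]='$', prepend. Next row=LF[2]=0
  step 2: row=0, L[0]='0', prepend. Next row=LF[0]=1
  step 3: row=1, L[1]='1', prepend. Next row=LF[1]=3
  step 4: row=3, L[3]='1', prepend. Next row=LF[3]=4
  step 5: row=4, L[4]='0', prepend. Next row=LF[4]=2
Reversed output: 0110$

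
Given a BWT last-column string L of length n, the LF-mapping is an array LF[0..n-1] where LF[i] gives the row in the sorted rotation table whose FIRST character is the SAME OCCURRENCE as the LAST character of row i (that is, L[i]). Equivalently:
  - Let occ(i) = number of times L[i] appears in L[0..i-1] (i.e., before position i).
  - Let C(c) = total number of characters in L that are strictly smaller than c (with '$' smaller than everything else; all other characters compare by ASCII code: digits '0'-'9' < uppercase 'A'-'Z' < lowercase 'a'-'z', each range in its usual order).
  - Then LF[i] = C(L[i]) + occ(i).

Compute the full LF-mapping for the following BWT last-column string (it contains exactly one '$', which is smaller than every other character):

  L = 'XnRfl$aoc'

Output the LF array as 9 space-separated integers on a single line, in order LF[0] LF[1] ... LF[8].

Char counts: '$':1, 'R':1, 'X':1, 'a':1, 'c':1, 'f':1, 'l':1, 'n':1, 'o':1
C (first-col start): C('$')=0, C('R')=1, C('X')=2, C('a')=3, C('c')=4, C('f')=5, C('l')=6, C('n')=7, C('o')=8
L[0]='X': occ=0, LF[0]=C('X')+0=2+0=2
L[1]='n': occ=0, LF[1]=C('n')+0=7+0=7
L[2]='R': occ=0, LF[2]=C('R')+0=1+0=1
L[3]='f': occ=0, LF[3]=C('f')+0=5+0=5
L[4]='l': occ=0, LF[4]=C('l')+0=6+0=6
L[5]='$': occ=0, LF[5]=C('$')+0=0+0=0
L[6]='a': occ=0, LF[6]=C('a')+0=3+0=3
L[7]='o': occ=0, LF[7]=C('o')+0=8+0=8
L[8]='c': occ=0, LF[8]=C('c')+0=4+0=4

Answer: 2 7 1 5 6 0 3 8 4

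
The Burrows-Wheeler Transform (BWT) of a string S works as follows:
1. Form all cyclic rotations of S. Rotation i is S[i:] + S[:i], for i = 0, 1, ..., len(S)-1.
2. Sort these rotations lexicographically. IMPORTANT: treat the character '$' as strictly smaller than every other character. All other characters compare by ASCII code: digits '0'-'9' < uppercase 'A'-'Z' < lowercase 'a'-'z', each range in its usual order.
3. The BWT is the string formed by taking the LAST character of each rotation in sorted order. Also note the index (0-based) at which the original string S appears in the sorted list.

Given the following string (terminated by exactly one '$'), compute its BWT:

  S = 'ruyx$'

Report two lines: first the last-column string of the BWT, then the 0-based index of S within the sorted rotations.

All 5 rotations (rotation i = S[i:]+S[:i]):
  rot[0] = ruyx$
  rot[1] = uyx$r
  rot[2] = yx$ru
  rot[3] = x$ruy
  rot[4] = $ruyx
Sorted (with $ < everything):
  sorted[0] = $ruyx  (last char: 'x')
  sorted[1] = ruyx$  (last char: '$')
  sorted[2] = uyx$r  (last char: 'r')
  sorted[3] = x$ruy  (last char: 'y')
  sorted[4] = yx$ru  (last char: 'u')
Last column: x$ryu
Original string S is at sorted index 1

Answer: x$ryu
1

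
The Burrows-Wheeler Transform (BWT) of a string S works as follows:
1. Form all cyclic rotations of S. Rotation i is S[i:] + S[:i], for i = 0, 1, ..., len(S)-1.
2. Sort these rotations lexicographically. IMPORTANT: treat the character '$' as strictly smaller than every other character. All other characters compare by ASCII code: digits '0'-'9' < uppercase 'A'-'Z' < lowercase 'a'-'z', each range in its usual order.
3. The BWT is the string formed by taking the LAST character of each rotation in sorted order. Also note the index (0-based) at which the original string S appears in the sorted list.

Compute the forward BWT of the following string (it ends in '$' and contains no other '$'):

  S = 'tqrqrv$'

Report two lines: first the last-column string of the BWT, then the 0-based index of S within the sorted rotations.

All 7 rotations (rotation i = S[i:]+S[:i]):
  rot[0] = tqrqrv$
  rot[1] = qrqrv$t
  rot[2] = rqrv$tq
  rot[3] = qrv$tqr
  rot[4] = rv$tqrq
  rot[5] = v$tqrqr
  rot[6] = $tqrqrv
Sorted (with $ < everything):
  sorted[0] = $tqrqrv  (last char: 'v')
  sorted[1] = qrqrv$t  (last char: 't')
  sorted[2] = qrv$tqr  (last char: 'r')
  sorted[3] = rqrv$tq  (last char: 'q')
  sorted[4] = rv$tqrq  (last char: 'q')
  sorted[5] = tqrqrv$  (last char: '$')
  sorted[6] = v$tqrqr  (last char: 'r')
Last column: vtrqq$r
Original string S is at sorted index 5

Answer: vtrqq$r
5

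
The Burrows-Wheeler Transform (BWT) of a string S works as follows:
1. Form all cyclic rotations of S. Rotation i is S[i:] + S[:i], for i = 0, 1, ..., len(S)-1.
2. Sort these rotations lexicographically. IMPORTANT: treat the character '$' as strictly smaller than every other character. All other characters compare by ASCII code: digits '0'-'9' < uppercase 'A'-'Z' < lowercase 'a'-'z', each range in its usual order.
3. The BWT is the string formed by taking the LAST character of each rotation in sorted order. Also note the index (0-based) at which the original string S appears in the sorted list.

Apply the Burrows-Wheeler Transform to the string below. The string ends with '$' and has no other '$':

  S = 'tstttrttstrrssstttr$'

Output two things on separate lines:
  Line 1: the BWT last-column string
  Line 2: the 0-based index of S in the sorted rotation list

All 20 rotations (rotation i = S[i:]+S[:i]):
  rot[0] = tstttrttstrrssstttr$
  rot[1] = stttrttstrrssstttr$t
  rot[2] = tttrttstrrssstttr$ts
  rot[3] = ttrttstrrssstttr$tst
  rot[4] = trttstrrssstttr$tstt
  rot[5] = rttstrrssstttr$tsttt
  rot[6] = ttstrrssstttr$tstttr
  rot[7] = tstrrssstttr$tstttrt
  rot[8] = strrssstttr$tstttrtt
  rot[9] = trrssstttr$tstttrtts
  rot[10] = rrssstttr$tstttrttst
  rot[11] = rssstttr$tstttrttstr
  rot[12] = ssstttr$tstttrttstrr
  rot[13] = sstttr$tstttrttstrrs
  rot[14] = stttr$tstttrttstrrss
  rot[15] = tttr$tstttrttstrrsss
  rot[16] = ttr$tstttrttstrrssst
  rot[17] = tr$tstttrttstrrssstt
  rot[18] = r$tstttrttstrrsssttt
  rot[19] = $tstttrttstrrssstttr
Sorted (with $ < everything):
  sorted[0] = $tstttrttstrrssstttr  (last char: 'r')
  sorted[1] = r$tstttrttstrrsssttt  (last char: 't')
  sorted[2] = rrssstttr$tstttrttst  (last char: 't')
  sorted[3] = rssstttr$tstttrttstr  (last char: 'r')
  sorted[4] = rttstrrssstttr$tsttt  (last char: 't')
  sorted[5] = ssstttr$tstttrttstrr  (last char: 'r')
  sorted[6] = sstttr$tstttrttstrrs  (last char: 's')
  sorted[7] = strrssstttr$tstttrtt  (last char: 't')
  sorted[8] = stttr$tstttrttstrrss  (last char: 's')
  sorted[9] = stttrttstrrssstttr$t  (last char: 't')
  sorted[10] = tr$tstttrttstrrssstt  (last char: 't')
  sorted[11] = trrssstttr$tstttrtts  (last char: 's')
  sorted[12] = trttstrrssstttr$tstt  (last char: 't')
  sorted[13] = tstrrssstttr$tstttrt  (last char: 't')
  sorted[14] = tstttrttstrrssstttr$  (last char: '$')
  sorted[15] = ttr$tstttrttstrrssst  (last char: 't')
  sorted[16] = ttrttstrrssstttr$tst  (last char: 't')
  sorted[17] = ttstrrssstttr$tstttr  (last char: 'r')
  sorted[18] = tttr$tstttrttstrrsss  (last char: 's')
  sorted[19] = tttrttstrrssstttr$ts  (last char: 's')
Last column: rttrtrststtstt$ttrss
Original string S is at sorted index 14

Answer: rttrtrststtstt$ttrss
14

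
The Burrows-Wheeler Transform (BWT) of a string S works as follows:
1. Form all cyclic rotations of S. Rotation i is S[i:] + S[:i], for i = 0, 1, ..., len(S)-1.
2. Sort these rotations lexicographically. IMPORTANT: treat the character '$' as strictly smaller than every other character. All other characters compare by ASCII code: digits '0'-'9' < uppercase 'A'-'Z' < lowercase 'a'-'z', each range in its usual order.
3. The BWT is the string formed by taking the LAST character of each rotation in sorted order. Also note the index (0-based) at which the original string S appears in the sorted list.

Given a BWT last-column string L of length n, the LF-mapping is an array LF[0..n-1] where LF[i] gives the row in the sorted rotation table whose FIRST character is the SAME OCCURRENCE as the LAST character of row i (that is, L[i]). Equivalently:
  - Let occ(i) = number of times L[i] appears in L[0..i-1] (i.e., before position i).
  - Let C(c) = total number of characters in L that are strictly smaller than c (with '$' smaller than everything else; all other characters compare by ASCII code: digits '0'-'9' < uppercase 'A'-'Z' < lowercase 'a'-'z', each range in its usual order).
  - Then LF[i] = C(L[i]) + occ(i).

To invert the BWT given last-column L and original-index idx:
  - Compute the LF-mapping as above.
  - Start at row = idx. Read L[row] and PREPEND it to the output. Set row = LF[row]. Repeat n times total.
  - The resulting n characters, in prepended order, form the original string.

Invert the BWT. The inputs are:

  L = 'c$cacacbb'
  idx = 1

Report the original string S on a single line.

Answer: abcbccac$

Derivation:
LF mapping: 5 0 6 1 7 2 8 3 4
Walk LF starting at row 1, prepending L[row]:
  step 1: row=1, L[1]='$', prepend. Next row=LF[1]=0
  step 2: row=0, L[0]='c', prepend. Next row=LF[0]=5
  step 3: row=5, L[5]='a', prepend. Next row=LF[5]=2
  step 4: row=2, L[2]='c', prepend. Next row=LF[2]=6
  step 5: row=6, L[6]='c', prepend. Next row=LF[6]=8
  step 6: row=8, L[8]='b', prepend. Next row=LF[8]=4
  step 7: row=4, L[4]='c', prepend. Next row=LF[4]=7
  step 8: row=7, L[7]='b', prepend. Next row=LF[7]=3
  step 9: row=3, L[3]='a', prepend. Next row=LF[3]=1
Reversed output: abcbccac$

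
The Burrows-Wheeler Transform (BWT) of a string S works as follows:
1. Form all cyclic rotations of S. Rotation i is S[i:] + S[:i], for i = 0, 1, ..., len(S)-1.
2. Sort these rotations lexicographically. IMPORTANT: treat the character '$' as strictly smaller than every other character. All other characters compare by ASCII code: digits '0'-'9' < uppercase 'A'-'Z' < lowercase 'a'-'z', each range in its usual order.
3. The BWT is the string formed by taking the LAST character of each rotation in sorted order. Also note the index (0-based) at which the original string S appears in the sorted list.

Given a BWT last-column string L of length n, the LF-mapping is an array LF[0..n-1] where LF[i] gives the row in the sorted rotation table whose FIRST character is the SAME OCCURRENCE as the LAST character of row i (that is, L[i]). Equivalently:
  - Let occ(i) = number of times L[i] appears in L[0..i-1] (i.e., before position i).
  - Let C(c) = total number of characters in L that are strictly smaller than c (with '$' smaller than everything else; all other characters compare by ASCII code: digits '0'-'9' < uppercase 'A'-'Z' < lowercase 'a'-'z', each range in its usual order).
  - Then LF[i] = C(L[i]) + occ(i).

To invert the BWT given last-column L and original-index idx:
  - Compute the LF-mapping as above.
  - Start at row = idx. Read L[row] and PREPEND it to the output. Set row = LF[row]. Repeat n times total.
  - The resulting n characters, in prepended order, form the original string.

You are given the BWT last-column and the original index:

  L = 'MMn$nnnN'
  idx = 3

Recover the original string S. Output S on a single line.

LF mapping: 1 2 4 0 5 6 7 3
Walk LF starting at row 3, prepending L[row]:
  step 1: row=3, L[3]='$', prepend. Next row=LF[3]=0
  step 2: row=0, L[0]='M', prepend. Next row=LF[0]=1
  step 3: row=1, L[1]='M', prepend. Next row=LF[1]=2
  step 4: row=2, L[2]='n', prepend. Next row=LF[2]=4
  step 5: row=4, L[4]='n', prepend. Next row=LF[4]=5
  step 6: row=5, L[5]='n', prepend. Next row=LF[5]=6
  step 7: row=6, L[6]='n', prepend. Next row=LF[6]=7
  step 8: row=7, L[7]='N', prepend. Next row=LF[7]=3
Reversed output: NnnnnMM$

Answer: NnnnnMM$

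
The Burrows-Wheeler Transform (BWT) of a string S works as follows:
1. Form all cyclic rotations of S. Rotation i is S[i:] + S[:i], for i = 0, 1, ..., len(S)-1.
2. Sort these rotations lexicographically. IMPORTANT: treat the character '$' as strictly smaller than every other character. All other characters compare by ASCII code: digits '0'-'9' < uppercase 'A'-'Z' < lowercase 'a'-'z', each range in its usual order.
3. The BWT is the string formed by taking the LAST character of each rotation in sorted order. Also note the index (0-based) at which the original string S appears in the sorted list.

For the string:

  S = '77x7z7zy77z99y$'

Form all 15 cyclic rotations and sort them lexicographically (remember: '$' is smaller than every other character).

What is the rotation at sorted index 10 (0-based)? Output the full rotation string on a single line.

Answer: y$77x7z7zy77z99

Derivation:
All 15 rotations (rotation i = S[i:]+S[:i]):
  rot[0] = 77x7z7zy77z99y$
  rot[1] = 7x7z7zy77z99y$7
  rot[2] = x7z7zy77z99y$77
  rot[3] = 7z7zy77z99y$77x
  rot[4] = z7zy77z99y$77x7
  rot[5] = 7zy77z99y$77x7z
  rot[6] = zy77z99y$77x7z7
  rot[7] = y77z99y$77x7z7z
  rot[8] = 77z99y$77x7z7zy
  rot[9] = 7z99y$77x7z7zy7
  rot[10] = z99y$77x7z7zy77
  rot[11] = 99y$77x7z7zy77z
  rot[12] = 9y$77x7z7zy77z9
  rot[13] = y$77x7z7zy77z99
  rot[14] = $77x7z7zy77z99y
Sorted (with $ < everything):
  sorted[0] = $77x7z7zy77z99y
  sorted[1] = 77x7z7zy77z99y$
  sorted[2] = 77z99y$77x7z7zy
  sorted[3] = 7x7z7zy77z99y$7
  sorted[4] = 7z7zy77z99y$77x
  sorted[5] = 7z99y$77x7z7zy7
  sorted[6] = 7zy77z99y$77x7z
  sorted[7] = 99y$77x7z7zy77z
  sorted[8] = 9y$77x7z7zy77z9
  sorted[9] = x7z7zy77z99y$77
  sorted[10] = y$77x7z7zy77z99
  sorted[11] = y77z99y$77x7z7z
  sorted[12] = z7zy77z99y$77x7
  sorted[13] = z99y$77x7z7zy77
  sorted[14] = zy77z99y$77x7z7
sorted[10] = y$77x7z7zy77z99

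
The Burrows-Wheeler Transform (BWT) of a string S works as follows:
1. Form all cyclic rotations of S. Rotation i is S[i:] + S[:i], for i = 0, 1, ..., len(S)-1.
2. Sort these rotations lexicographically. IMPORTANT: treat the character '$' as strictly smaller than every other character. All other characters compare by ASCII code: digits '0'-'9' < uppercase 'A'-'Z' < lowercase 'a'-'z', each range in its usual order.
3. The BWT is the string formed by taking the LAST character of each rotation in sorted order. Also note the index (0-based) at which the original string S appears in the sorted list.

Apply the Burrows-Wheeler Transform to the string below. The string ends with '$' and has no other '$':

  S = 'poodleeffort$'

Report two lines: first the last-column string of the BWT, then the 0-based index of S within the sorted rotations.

All 13 rotations (rotation i = S[i:]+S[:i]):
  rot[0] = poodleeffort$
  rot[1] = oodleeffort$p
  rot[2] = odleeffort$po
  rot[3] = dleeffort$poo
  rot[4] = leeffort$pood
  rot[5] = eeffort$poodl
  rot[6] = effort$poodle
  rot[7] = ffort$poodlee
  rot[8] = fort$poodleef
  rot[9] = ort$poodleeff
  rot[10] = rt$poodleeffo
  rot[11] = t$poodleeffor
  rot[12] = $poodleeffort
Sorted (with $ < everything):
  sorted[0] = $poodleeffort  (last char: 't')
  sorted[1] = dleeffort$poo  (last char: 'o')
  sorted[2] = eeffort$poodl  (last char: 'l')
  sorted[3] = effort$poodle  (last char: 'e')
  sorted[4] = ffort$poodlee  (last char: 'e')
  sorted[5] = fort$poodleef  (last char: 'f')
  sorted[6] = leeffort$pood  (last char: 'd')
  sorted[7] = odleeffort$po  (last char: 'o')
  sorted[8] = oodleeffort$p  (last char: 'p')
  sorted[9] = ort$poodleeff  (last char: 'f')
  sorted[10] = poodleeffort$  (last char: '$')
  sorted[11] = rt$poodleeffo  (last char: 'o')
  sorted[12] = t$poodleeffor  (last char: 'r')
Last column: toleefdopf$or
Original string S is at sorted index 10

Answer: toleefdopf$or
10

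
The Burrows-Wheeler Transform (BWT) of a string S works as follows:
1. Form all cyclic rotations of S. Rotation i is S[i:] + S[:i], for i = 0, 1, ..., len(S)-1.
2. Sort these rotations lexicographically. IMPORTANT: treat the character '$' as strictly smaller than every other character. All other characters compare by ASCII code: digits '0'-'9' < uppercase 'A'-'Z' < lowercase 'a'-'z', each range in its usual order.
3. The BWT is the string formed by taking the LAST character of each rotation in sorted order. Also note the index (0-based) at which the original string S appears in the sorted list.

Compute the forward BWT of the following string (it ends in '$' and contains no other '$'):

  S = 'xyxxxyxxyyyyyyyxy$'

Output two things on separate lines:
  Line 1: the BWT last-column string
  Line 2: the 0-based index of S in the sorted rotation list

Answer: yyxyy$xxxxxyyyyyyx
5

Derivation:
All 18 rotations (rotation i = S[i:]+S[:i]):
  rot[0] = xyxxxyxxyyyyyyyxy$
  rot[1] = yxxxyxxyyyyyyyxy$x
  rot[2] = xxxyxxyyyyyyyxy$xy
  rot[3] = xxyxxyyyyyyyxy$xyx
  rot[4] = xyxxyyyyyyyxy$xyxx
  rot[5] = yxxyyyyyyyxy$xyxxx
  rot[6] = xxyyyyyyyxy$xyxxxy
  rot[7] = xyyyyyyyxy$xyxxxyx
  rot[8] = yyyyyyyxy$xyxxxyxx
  rot[9] = yyyyyyxy$xyxxxyxxy
  rot[10] = yyyyyxy$xyxxxyxxyy
  rot[11] = yyyyxy$xyxxxyxxyyy
  rot[12] = yyyxy$xyxxxyxxyyyy
  rot[13] = yyxy$xyxxxyxxyyyyy
  rot[14] = yxy$xyxxxyxxyyyyyy
  rot[15] = xy$xyxxxyxxyyyyyyy
  rot[16] = y$xyxxxyxxyyyyyyyx
  rot[17] = $xyxxxyxxyyyyyyyxy
Sorted (with $ < everything):
  sorted[0] = $xyxxxyxxyyyyyyyxy  (last char: 'y')
  sorted[1] = xxxyxxyyyyyyyxy$xy  (last char: 'y')
  sorted[2] = xxyxxyyyyyyyxy$xyx  (last char: 'x')
  sorted[3] = xxyyyyyyyxy$xyxxxy  (last char: 'y')
  sorted[4] = xy$xyxxxyxxyyyyyyy  (last char: 'y')
  sorted[5] = xyxxxyxxyyyyyyyxy$  (last char: '$')
  sorted[6] = xyxxyyyyyyyxy$xyxx  (last char: 'x')
  sorted[7] = xyyyyyyyxy$xyxxxyx  (last char: 'x')
  sorted[8] = y$xyxxxyxxyyyyyyyx  (last char: 'x')
  sorted[9] = yxxxyxxyyyyyyyxy$x  (last char: 'x')
  sorted[10] = yxxyyyyyyyxy$xyxxx  (last char: 'x')
  sorted[11] = yxy$xyxxxyxxyyyyyy  (last char: 'y')
  sorted[12] = yyxy$xyxxxyxxyyyyy  (last char: 'y')
  sorted[13] = yyyxy$xyxxxyxxyyyy  (last char: 'y')
  sorted[14] = yyyyxy$xyxxxyxxyyy  (last char: 'y')
  sorted[15] = yyyyyxy$xyxxxyxxyy  (last char: 'y')
  sorted[16] = yyyyyyxy$xyxxxyxxy  (last char: 'y')
  sorted[17] = yyyyyyyxy$xyxxxyxx  (last char: 'x')
Last column: yyxyy$xxxxxyyyyyyx
Original string S is at sorted index 5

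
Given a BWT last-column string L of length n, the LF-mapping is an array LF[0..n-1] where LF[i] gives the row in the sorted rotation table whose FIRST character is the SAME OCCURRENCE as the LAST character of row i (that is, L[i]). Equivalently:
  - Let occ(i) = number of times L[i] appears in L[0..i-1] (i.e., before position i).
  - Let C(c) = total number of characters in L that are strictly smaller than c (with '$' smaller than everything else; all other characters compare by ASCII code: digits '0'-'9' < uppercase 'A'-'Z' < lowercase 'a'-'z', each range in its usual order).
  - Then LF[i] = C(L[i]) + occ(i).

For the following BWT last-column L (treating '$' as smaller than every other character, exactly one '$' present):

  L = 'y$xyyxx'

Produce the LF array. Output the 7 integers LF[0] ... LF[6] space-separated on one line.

Answer: 4 0 1 5 6 2 3

Derivation:
Char counts: '$':1, 'x':3, 'y':3
C (first-col start): C('$')=0, C('x')=1, C('y')=4
L[0]='y': occ=0, LF[0]=C('y')+0=4+0=4
L[1]='$': occ=0, LF[1]=C('$')+0=0+0=0
L[2]='x': occ=0, LF[2]=C('x')+0=1+0=1
L[3]='y': occ=1, LF[3]=C('y')+1=4+1=5
L[4]='y': occ=2, LF[4]=C('y')+2=4+2=6
L[5]='x': occ=1, LF[5]=C('x')+1=1+1=2
L[6]='x': occ=2, LF[6]=C('x')+2=1+2=3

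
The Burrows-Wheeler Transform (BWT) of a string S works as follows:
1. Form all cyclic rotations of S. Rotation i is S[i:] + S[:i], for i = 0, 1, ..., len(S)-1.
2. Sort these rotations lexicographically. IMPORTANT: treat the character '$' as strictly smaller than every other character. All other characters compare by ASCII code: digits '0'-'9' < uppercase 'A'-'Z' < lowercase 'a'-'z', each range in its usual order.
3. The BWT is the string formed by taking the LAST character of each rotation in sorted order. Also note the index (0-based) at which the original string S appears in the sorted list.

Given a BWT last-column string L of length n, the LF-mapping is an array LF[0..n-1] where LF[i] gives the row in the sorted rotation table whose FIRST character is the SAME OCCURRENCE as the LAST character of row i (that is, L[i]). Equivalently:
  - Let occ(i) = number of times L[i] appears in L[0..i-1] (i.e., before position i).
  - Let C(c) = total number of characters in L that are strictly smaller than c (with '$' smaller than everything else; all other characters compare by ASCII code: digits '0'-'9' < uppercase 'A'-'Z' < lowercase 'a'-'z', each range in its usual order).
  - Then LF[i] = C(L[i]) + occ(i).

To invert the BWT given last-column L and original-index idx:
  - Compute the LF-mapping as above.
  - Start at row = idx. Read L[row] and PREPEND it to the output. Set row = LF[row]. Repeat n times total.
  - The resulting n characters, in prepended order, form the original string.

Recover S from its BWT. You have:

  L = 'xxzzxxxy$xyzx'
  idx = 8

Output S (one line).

LF mapping: 1 2 10 11 3 4 5 8 0 6 9 12 7
Walk LF starting at row 8, prepending L[row]:
  step 1: row=8, L[8]='$', prepend. Next row=LF[8]=0
  step 2: row=0, L[0]='x', prepend. Next row=LF[0]=1
  step 3: row=1, L[1]='x', prepend. Next row=LF[1]=2
  step 4: row=2, L[2]='z', prepend. Next row=LF[2]=10
  step 5: row=10, L[10]='y', prepend. Next row=LF[10]=9
  step 6: row=9, L[9]='x', prepend. Next row=LF[9]=6
  step 7: row=6, L[6]='x', prepend. Next row=LF[6]=5
  step 8: row=5, L[5]='x', prepend. Next row=LF[5]=4
  step 9: row=4, L[4]='x', prepend. Next row=LF[4]=3
  step 10: row=3, L[3]='z', prepend. Next row=LF[3]=11
  step 11: row=11, L[11]='z', prepend. Next row=LF[11]=12
  step 12: row=12, L[12]='x', prepend. Next row=LF[12]=7
  step 13: row=7, L[7]='y', prepend. Next row=LF[7]=8
Reversed output: yxzzxxxxyzxx$

Answer: yxzzxxxxyzxx$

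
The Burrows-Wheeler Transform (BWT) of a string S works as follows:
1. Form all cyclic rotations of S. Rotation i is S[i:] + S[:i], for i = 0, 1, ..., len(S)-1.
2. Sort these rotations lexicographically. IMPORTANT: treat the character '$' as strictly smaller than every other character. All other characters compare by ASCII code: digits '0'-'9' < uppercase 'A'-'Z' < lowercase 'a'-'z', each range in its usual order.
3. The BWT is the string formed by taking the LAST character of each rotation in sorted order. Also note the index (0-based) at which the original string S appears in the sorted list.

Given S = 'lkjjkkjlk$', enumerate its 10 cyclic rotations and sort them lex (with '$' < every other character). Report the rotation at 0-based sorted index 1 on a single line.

All 10 rotations (rotation i = S[i:]+S[:i]):
  rot[0] = lkjjkkjlk$
  rot[1] = kjjkkjlk$l
  rot[2] = jjkkjlk$lk
  rot[3] = jkkjlk$lkj
  rot[4] = kkjlk$lkjj
  rot[5] = kjlk$lkjjk
  rot[6] = jlk$lkjjkk
  rot[7] = lk$lkjjkkj
  rot[8] = k$lkjjkkjl
  rot[9] = $lkjjkkjlk
Sorted (with $ < everything):
  sorted[0] = $lkjjkkjlk
  sorted[1] = jjkkjlk$lk
  sorted[2] = jkkjlk$lkj
  sorted[3] = jlk$lkjjkk
  sorted[4] = k$lkjjkkjl
  sorted[5] = kjjkkjlk$l
  sorted[6] = kjlk$lkjjk
  sorted[7] = kkjlk$lkjj
  sorted[8] = lk$lkjjkkj
  sorted[9] = lkjjkkjlk$
sorted[1] = jjkkjlk$lk

Answer: jjkkjlk$lk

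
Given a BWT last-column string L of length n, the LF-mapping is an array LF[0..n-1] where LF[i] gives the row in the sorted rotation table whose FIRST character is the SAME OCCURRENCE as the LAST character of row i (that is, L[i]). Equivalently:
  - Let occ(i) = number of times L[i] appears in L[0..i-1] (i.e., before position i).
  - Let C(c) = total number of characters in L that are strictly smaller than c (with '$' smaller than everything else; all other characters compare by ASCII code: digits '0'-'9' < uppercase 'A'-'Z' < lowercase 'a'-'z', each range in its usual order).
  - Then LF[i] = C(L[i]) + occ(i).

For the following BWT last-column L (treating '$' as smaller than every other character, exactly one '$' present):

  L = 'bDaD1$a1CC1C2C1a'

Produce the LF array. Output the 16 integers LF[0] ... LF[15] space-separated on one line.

Answer: 15 10 12 11 1 0 13 2 6 7 3 8 5 9 4 14

Derivation:
Char counts: '$':1, '1':4, '2':1, 'C':4, 'D':2, 'a':3, 'b':1
C (first-col start): C('$')=0, C('1')=1, C('2')=5, C('C')=6, C('D')=10, C('a')=12, C('b')=15
L[0]='b': occ=0, LF[0]=C('b')+0=15+0=15
L[1]='D': occ=0, LF[1]=C('D')+0=10+0=10
L[2]='a': occ=0, LF[2]=C('a')+0=12+0=12
L[3]='D': occ=1, LF[3]=C('D')+1=10+1=11
L[4]='1': occ=0, LF[4]=C('1')+0=1+0=1
L[5]='$': occ=0, LF[5]=C('$')+0=0+0=0
L[6]='a': occ=1, LF[6]=C('a')+1=12+1=13
L[7]='1': occ=1, LF[7]=C('1')+1=1+1=2
L[8]='C': occ=0, LF[8]=C('C')+0=6+0=6
L[9]='C': occ=1, LF[9]=C('C')+1=6+1=7
L[10]='1': occ=2, LF[10]=C('1')+2=1+2=3
L[11]='C': occ=2, LF[11]=C('C')+2=6+2=8
L[12]='2': occ=0, LF[12]=C('2')+0=5+0=5
L[13]='C': occ=3, LF[13]=C('C')+3=6+3=9
L[14]='1': occ=3, LF[14]=C('1')+3=1+3=4
L[15]='a': occ=2, LF[15]=C('a')+2=12+2=14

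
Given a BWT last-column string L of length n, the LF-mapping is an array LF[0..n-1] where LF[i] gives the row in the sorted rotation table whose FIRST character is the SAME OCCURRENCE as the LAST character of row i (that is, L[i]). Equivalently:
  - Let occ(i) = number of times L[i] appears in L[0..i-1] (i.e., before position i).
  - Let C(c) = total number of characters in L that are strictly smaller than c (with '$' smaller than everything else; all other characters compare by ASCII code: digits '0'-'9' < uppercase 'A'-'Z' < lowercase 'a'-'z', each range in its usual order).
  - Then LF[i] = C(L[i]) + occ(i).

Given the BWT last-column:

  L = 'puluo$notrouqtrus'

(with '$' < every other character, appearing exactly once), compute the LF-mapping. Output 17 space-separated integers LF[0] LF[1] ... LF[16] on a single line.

Answer: 6 13 1 14 3 0 2 4 11 8 5 15 7 12 9 16 10

Derivation:
Char counts: '$':1, 'l':1, 'n':1, 'o':3, 'p':1, 'q':1, 'r':2, 's':1, 't':2, 'u':4
C (first-col start): C('$')=0, C('l')=1, C('n')=2, C('o')=3, C('p')=6, C('q')=7, C('r')=8, C('s')=10, C('t')=11, C('u')=13
L[0]='p': occ=0, LF[0]=C('p')+0=6+0=6
L[1]='u': occ=0, LF[1]=C('u')+0=13+0=13
L[2]='l': occ=0, LF[2]=C('l')+0=1+0=1
L[3]='u': occ=1, LF[3]=C('u')+1=13+1=14
L[4]='o': occ=0, LF[4]=C('o')+0=3+0=3
L[5]='$': occ=0, LF[5]=C('$')+0=0+0=0
L[6]='n': occ=0, LF[6]=C('n')+0=2+0=2
L[7]='o': occ=1, LF[7]=C('o')+1=3+1=4
L[8]='t': occ=0, LF[8]=C('t')+0=11+0=11
L[9]='r': occ=0, LF[9]=C('r')+0=8+0=8
L[10]='o': occ=2, LF[10]=C('o')+2=3+2=5
L[11]='u': occ=2, LF[11]=C('u')+2=13+2=15
L[12]='q': occ=0, LF[12]=C('q')+0=7+0=7
L[13]='t': occ=1, LF[13]=C('t')+1=11+1=12
L[14]='r': occ=1, LF[14]=C('r')+1=8+1=9
L[15]='u': occ=3, LF[15]=C('u')+3=13+3=16
L[16]='s': occ=0, LF[16]=C('s')+0=10+0=10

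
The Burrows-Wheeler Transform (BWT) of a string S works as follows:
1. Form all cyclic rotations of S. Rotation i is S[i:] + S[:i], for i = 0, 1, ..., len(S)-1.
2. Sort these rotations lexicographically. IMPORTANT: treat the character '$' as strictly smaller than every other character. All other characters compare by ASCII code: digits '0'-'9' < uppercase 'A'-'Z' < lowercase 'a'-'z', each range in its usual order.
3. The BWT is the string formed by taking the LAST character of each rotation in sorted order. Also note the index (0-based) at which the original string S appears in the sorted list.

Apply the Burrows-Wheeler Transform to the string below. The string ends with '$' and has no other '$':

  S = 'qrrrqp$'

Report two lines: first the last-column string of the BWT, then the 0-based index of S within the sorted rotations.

Answer: pqr$rrq
3

Derivation:
All 7 rotations (rotation i = S[i:]+S[:i]):
  rot[0] = qrrrqp$
  rot[1] = rrrqp$q
  rot[2] = rrqp$qr
  rot[3] = rqp$qrr
  rot[4] = qp$qrrr
  rot[5] = p$qrrrq
  rot[6] = $qrrrqp
Sorted (with $ < everything):
  sorted[0] = $qrrrqp  (last char: 'p')
  sorted[1] = p$qrrrq  (last char: 'q')
  sorted[2] = qp$qrrr  (last char: 'r')
  sorted[3] = qrrrqp$  (last char: '$')
  sorted[4] = rqp$qrr  (last char: 'r')
  sorted[5] = rrqp$qr  (last char: 'r')
  sorted[6] = rrrqp$q  (last char: 'q')
Last column: pqr$rrq
Original string S is at sorted index 3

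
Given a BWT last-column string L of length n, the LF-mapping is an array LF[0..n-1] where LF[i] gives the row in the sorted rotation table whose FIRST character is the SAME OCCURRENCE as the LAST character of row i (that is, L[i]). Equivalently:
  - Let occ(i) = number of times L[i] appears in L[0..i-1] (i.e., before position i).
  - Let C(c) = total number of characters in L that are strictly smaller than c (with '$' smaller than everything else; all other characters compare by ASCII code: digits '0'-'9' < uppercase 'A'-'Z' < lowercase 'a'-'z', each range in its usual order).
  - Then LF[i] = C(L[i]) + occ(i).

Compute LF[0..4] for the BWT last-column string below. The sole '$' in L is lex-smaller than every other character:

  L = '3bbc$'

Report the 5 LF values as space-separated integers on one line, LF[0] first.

Answer: 1 2 3 4 0

Derivation:
Char counts: '$':1, '3':1, 'b':2, 'c':1
C (first-col start): C('$')=0, C('3')=1, C('b')=2, C('c')=4
L[0]='3': occ=0, LF[0]=C('3')+0=1+0=1
L[1]='b': occ=0, LF[1]=C('b')+0=2+0=2
L[2]='b': occ=1, LF[2]=C('b')+1=2+1=3
L[3]='c': occ=0, LF[3]=C('c')+0=4+0=4
L[4]='$': occ=0, LF[4]=C('$')+0=0+0=0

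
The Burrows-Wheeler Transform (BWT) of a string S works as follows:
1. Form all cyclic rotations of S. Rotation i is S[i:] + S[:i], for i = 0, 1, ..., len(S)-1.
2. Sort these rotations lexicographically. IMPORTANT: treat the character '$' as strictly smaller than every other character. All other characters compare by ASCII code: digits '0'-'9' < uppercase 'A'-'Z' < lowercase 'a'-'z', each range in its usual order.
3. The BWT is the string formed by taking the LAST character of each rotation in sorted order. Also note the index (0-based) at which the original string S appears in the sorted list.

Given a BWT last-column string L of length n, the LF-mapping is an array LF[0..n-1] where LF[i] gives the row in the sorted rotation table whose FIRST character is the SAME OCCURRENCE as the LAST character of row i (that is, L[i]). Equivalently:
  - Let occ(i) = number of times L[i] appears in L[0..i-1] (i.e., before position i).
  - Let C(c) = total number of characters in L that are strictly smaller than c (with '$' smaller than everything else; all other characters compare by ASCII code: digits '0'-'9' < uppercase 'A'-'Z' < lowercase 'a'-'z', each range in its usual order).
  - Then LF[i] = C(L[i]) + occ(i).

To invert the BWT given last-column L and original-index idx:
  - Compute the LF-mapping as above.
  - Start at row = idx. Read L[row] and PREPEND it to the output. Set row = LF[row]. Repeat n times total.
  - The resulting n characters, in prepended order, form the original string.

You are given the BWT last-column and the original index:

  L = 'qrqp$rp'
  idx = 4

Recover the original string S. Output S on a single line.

Answer: qprrpq$

Derivation:
LF mapping: 3 5 4 1 0 6 2
Walk LF starting at row 4, prepending L[row]:
  step 1: row=4, L[4]='$', prepend. Next row=LF[4]=0
  step 2: row=0, L[0]='q', prepend. Next row=LF[0]=3
  step 3: row=3, L[3]='p', prepend. Next row=LF[3]=1
  step 4: row=1, L[1]='r', prepend. Next row=LF[1]=5
  step 5: row=5, L[5]='r', prepend. Next row=LF[5]=6
  step 6: row=6, L[6]='p', prepend. Next row=LF[6]=2
  step 7: row=2, L[2]='q', prepend. Next row=LF[2]=4
Reversed output: qprrpq$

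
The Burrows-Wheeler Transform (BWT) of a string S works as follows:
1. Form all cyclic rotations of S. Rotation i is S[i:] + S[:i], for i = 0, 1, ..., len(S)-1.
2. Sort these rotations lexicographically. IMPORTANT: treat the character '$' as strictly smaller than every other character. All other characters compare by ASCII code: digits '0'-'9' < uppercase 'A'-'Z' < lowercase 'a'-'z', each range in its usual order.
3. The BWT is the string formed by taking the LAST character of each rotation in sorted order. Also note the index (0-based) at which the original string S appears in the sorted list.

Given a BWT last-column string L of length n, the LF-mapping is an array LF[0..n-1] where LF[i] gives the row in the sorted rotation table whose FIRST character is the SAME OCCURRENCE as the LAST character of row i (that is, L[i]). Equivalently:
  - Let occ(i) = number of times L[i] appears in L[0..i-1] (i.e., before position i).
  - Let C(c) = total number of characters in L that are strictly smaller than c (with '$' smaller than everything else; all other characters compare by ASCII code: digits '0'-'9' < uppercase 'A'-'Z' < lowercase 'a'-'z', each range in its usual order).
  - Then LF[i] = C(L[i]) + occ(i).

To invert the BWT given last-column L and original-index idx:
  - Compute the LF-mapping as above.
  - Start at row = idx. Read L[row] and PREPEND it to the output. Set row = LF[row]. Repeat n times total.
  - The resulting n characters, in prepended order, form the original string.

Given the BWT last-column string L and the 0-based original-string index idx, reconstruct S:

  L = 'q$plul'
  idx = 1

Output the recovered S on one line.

LF mapping: 4 0 3 1 5 2
Walk LF starting at row 1, prepending L[row]:
  step 1: row=1, L[1]='$', prepend. Next row=LF[1]=0
  step 2: row=0, L[0]='q', prepend. Next row=LF[0]=4
  step 3: row=4, L[4]='u', prepend. Next row=LF[4]=5
  step 4: row=5, L[5]='l', prepend. Next row=LF[5]=2
  step 5: row=2, L[2]='p', prepend. Next row=LF[2]=3
  step 6: row=3, L[3]='l', prepend. Next row=LF[3]=1
Reversed output: lpluq$

Answer: lpluq$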